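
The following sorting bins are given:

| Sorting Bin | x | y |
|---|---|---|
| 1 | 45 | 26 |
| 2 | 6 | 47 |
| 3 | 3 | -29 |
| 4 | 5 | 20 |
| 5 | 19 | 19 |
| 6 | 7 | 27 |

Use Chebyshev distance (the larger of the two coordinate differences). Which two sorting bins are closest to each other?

4 and 6

Pairwise distances:
1–2: 39
1–3: 55
1–4: 40
1–5: 26
1–6: 38
2–3: 76
2–4: 27
2–5: 28
2–6: 20
3–4: 49
3–5: 48
3–6: 56
4–5: 14
4–6: 7
5–6: 12
Closest pair: 4–6 at 7.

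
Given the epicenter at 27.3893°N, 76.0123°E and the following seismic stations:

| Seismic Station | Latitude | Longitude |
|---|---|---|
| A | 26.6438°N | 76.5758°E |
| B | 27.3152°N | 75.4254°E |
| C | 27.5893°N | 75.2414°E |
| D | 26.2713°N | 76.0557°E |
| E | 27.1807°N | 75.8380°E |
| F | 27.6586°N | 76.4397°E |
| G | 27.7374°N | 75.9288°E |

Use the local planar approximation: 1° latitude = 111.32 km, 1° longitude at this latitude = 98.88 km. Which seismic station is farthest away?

Distances from 27.3893°N, 76.0123°E:
A: √((-0.7455·111.32)² + (0.5635·98.88)²) = √(6887.184080 + 3104.593588) = 99.9589 km
B: √((-0.0741·111.32)² + (-0.5869·98.88)²) = √(68.042899 + 3367.791019) = 58.6160 km
C: √((0.2000·111.32)² + (-0.7709·98.88)²) = √(495.685696 + 5810.493328) = 79.4115 km
D: √((-1.1180·111.32)² + (0.0434·98.88)²) = √(15489.236197 + 18.416045) = 124.5297 km
E: √((-0.2086·111.32)² + (-0.1743·98.88)²) = √(539.231189 + 297.037780) = 28.9183 km
F: √((0.2693·111.32)² + (0.4274·98.88)²) = √(898.709023 + 1786.018492) = 51.8144 km
G: √((0.3481·111.32)² + (-0.0835·98.88)²) = √(1501.600630 + 68.169462) = 39.6203 km
Maximum: D at 124.5297 km.

D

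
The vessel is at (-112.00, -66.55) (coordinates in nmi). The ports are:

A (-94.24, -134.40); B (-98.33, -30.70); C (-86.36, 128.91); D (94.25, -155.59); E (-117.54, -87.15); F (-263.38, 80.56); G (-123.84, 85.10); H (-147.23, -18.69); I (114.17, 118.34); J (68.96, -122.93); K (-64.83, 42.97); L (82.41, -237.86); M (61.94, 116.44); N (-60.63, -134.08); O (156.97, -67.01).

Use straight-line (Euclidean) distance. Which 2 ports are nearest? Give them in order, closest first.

Distances from (-112.00, -66.55):
A: 70.14 nmi
B: 38.37 nmi
C: 197.13 nmi
D: 224.65 nmi
E: 21.33 nmi
F: 211.09 nmi
G: 152.11 nmi
H: 59.43 nmi
I: 292.13 nmi
J: 189.54 nmi
K: 119.25 nmi
L: 259.12 nmi
M: 252.47 nmi
N: 84.85 nmi
O: 268.97 nmi
Sorted: E (21.33 nmi) < B (38.37 nmi) < H (59.43 nmi) < A (70.14 nmi) < …

E, B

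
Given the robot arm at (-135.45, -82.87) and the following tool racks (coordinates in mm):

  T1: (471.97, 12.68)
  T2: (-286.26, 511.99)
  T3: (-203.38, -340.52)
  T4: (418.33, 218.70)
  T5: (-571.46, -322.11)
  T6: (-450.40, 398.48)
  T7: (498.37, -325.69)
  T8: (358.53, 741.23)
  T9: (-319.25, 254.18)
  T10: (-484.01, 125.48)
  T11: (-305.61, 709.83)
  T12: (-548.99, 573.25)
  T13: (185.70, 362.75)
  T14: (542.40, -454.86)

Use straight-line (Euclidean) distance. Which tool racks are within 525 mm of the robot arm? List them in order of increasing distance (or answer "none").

T3, T9, T10, T5

Distances from (-135.45, -82.87):
T1: √((607.42)² + (95.55)²) = √(368959.0564 + 9129.8025) = 614.89 mm
T2: √((-150.81)² + (594.86)²) = √(22743.6561 + 353858.4196) = 613.68 mm
T3: √((-67.93)² + (-257.65)²) = √(4614.4849 + 66383.5225) = 266.45 mm
T4: √((553.78)² + (301.57)²) = √(306672.2884 + 90944.4649) = 630.57 mm
T5: √((-436.01)² + (-239.24)²) = √(190104.7201 + 57235.7776) = 497.33 mm
T6: √((-314.95)² + (481.35)²) = √(99193.5025 + 231697.8225) = 575.23 mm
T7: √((633.82)² + (-242.82)²) = √(401727.7924 + 58961.5524) = 678.74 mm
T8: √((493.98)² + (824.10)²) = √(244016.2404 + 679140.8100) = 960.81 mm
T9: √((-183.80)² + (337.05)²) = √(33782.4400 + 113602.7025) = 383.91 mm
T10: √((-348.56)² + (208.35)²) = √(121494.0736 + 43409.7225) = 406.08 mm
T11: √((-170.16)² + (792.70)²) = √(28954.4256 + 628373.2900) = 810.76 mm
T12: √((-413.54)² + (656.12)²) = √(171015.3316 + 430493.4544) = 775.57 mm
T13: √((321.15)² + (445.62)²) = √(103137.3225 + 198577.1844) = 549.29 mm
T14: √((677.85)² + (-371.99)²) = √(459480.6225 + 138376.5601) = 773.21 mm
Threshold 525 mm: T3 (266.45 mm), T9 (383.91 mm), T10 (406.08 mm), T5 (497.33 mm) are within range.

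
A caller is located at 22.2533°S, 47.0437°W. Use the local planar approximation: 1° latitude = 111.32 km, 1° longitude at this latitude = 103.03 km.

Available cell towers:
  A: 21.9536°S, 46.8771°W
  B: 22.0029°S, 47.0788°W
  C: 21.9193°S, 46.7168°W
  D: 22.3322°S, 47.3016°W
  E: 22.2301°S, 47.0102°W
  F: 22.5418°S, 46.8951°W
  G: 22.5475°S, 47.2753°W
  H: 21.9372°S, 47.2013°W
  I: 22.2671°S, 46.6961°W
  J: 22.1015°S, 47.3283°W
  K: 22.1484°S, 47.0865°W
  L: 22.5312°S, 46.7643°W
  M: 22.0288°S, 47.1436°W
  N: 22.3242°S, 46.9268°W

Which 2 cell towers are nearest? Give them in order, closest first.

Distances from 22.2533°S, 47.0437°W:
A: √((0.2997·111.32)² + (0.1666·103.03)²) = √(1113.063346 + 294.630290) = 37.5192 km
B: √((0.2504·111.32)² + (-0.0351·103.03)²) = √(776.989311 + 13.078009) = 28.1081 km
C: √((0.3340·111.32)² + (0.3269·103.03)²) = √(1382.417838 + 1134.376552) = 50.1677 km
D: √((-0.0789·111.32)² + (-0.2579·103.03)²) = √(77.143689 + 706.041264) = 27.9854 km
E: √((0.0232·111.32)² + (0.0335·103.03)²) = √(6.669947 + 11.912887) = 4.3108 km
F: √((-0.2885·111.32)² + (0.1486·103.03)²) = √(1031.425894 + 234.404000) = 35.5785 km
G: √((-0.2942·111.32)² + (-0.2316·103.03)²) = √(1072.585032 + 569.383018) = 40.5212 km
H: √((0.3161·111.32)² + (-0.1576·103.03)²) = √(1238.213079 + 263.657316) = 38.7540 km
I: √((-0.0138·111.32)² + (0.3476·103.03)²) = √(2.359960 + 1282.587300) = 35.8462 km
J: √((0.1518·111.32)² + (-0.2846·103.03)²) = √(285.555111 + 859.799506) = 33.8431 km
K: √((0.1049·111.32)² + (-0.0428·103.03)²) = √(136.363259 + 19.445313) = 12.4823 km
L: √((-0.2779·111.32)² + (0.2794·103.03)²) = √(957.025454 + 828.667303) = 42.2575 km
M: √((0.2245·111.32)² + (-0.0999·103.03)²) = √(624.567075 + 105.939612) = 27.0279 km
N: √((-0.0709·111.32)² + (0.1169·103.03)²) = √(62.292945 + 145.062922) = 14.3999 km
Sorted: E (4.3108 km) < K (12.4823 km) < N (14.3999 km) < M (27.0279 km) < …

E, K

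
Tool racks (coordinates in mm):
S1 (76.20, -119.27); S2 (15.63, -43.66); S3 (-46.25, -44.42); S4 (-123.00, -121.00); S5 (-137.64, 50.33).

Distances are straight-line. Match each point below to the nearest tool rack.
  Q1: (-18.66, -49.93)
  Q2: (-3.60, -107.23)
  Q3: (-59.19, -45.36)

Q1→S3; Q2→S2; Q3→S3

Q1 at (-18.66, -49.93):
  S1: 117.50 mm
  S2: 34.86 mm
  S3: 28.13 mm
  S4: 126.24 mm
  S5: 155.59 mm
  → nearest: S3 (28.13 mm)
Q2 at (-3.60, -107.23):
  S1: 80.70 mm
  S2: 66.41 mm
  S3: 75.92 mm
  S4: 120.19 mm
  S5: 206.86 mm
  → nearest: S2 (66.41 mm)
Q3 at (-59.19, -45.36):
  S1: 154.25 mm
  S2: 74.84 mm
  S3: 12.97 mm
  S4: 98.96 mm
  S5: 123.74 mm
  → nearest: S3 (12.97 mm)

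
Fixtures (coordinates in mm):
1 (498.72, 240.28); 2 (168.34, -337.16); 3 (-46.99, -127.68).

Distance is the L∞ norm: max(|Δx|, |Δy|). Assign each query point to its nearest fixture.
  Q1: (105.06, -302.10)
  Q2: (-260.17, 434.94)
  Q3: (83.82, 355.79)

Q1→2; Q2→3; Q3→1

Q1 at (105.06, -302.10):
  1: max(|393.66|, |542.38|) = 542.38 mm
  2: max(|63.28|, |-35.06|) = 63.28 mm
  3: max(|-152.05|, |174.42|) = 174.42 mm
  → nearest: 2 (63.28 mm)
Q2 at (-260.17, 434.94):
  1: max(|758.89|, |-194.66|) = 758.89 mm
  2: max(|428.51|, |-772.10|) = 772.10 mm
  3: max(|213.18|, |-562.62|) = 562.62 mm
  → nearest: 3 (562.62 mm)
Q3 at (83.82, 355.79):
  1: max(|414.90|, |-115.51|) = 414.90 mm
  2: max(|84.52|, |-692.95|) = 692.95 mm
  3: max(|-130.81|, |-483.47|) = 483.47 mm
  → nearest: 1 (414.90 mm)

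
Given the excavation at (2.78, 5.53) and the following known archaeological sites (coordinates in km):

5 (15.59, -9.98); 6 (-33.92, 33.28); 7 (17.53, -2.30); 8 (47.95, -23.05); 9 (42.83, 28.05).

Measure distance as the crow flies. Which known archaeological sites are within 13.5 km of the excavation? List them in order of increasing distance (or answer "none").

none

Distances from (2.78, 5.53):
5: √((12.81)² + (-15.51)²) = √(164.0961 + 240.5601) = 20.12 km
6: √((-36.70)² + (27.75)²) = √(1346.8900 + 770.0625) = 46.01 km
7: √((14.75)² + (-7.83)²) = √(217.5625 + 61.3089) = 16.70 km
8: √((45.17)² + (-28.58)²) = √(2040.3289 + 816.8164) = 53.45 km
9: √((40.05)² + (22.52)²) = √(1604.0025 + 507.1504) = 45.95 km
Threshold 13.5 km: none within range.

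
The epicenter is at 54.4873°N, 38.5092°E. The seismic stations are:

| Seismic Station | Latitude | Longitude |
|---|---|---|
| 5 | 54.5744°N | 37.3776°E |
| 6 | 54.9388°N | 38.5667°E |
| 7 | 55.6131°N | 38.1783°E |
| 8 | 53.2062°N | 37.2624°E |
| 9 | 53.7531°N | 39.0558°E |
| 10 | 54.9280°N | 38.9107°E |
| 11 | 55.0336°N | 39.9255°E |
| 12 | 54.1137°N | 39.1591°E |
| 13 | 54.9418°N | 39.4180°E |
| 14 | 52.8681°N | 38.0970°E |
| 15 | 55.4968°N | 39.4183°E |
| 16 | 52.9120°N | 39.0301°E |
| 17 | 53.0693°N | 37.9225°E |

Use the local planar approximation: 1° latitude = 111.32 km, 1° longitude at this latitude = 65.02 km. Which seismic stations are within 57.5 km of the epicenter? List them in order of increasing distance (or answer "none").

Distances from 54.4873°N, 38.5092°E:
5: 74.2128 km
6: 50.3998 km
7: 127.1575 km
8: 164.0428 km
9: 89.1239 km
10: 55.5721 km
11: 110.3564 km
12: 59.2897 km
13: 77.7914 km
14: 182.2310 km
15: 126.9751 km
16: 178.6031 km
17: 162.3958 km
Threshold 57.5 km: 6 (50.3998 km), 10 (55.5721 km) are within range.

6, 10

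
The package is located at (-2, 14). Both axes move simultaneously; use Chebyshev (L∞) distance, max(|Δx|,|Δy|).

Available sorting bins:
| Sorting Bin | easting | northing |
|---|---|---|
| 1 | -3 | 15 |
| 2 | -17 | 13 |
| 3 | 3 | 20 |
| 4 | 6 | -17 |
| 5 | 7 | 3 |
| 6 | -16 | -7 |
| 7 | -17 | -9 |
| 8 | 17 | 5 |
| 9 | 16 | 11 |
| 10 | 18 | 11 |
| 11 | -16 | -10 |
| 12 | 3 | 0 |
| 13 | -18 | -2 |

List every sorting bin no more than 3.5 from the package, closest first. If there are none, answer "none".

Distances from (-2, 14):
1: 1
2: 15
3: 6
4: 31
5: 11
6: 21
7: 23
8: 19
9: 18
10: 20
11: 24
12: 14
13: 16
Threshold 3.5: 1 (1) is within range.

1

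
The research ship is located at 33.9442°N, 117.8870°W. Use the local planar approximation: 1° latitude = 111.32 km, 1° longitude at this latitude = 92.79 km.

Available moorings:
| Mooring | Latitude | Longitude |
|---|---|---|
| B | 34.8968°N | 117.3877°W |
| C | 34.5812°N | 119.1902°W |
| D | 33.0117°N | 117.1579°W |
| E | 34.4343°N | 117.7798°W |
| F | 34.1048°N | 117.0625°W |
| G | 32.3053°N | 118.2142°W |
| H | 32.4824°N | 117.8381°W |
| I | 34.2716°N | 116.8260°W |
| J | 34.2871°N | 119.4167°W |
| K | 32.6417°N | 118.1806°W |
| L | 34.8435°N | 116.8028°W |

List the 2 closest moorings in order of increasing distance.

E, F

Distances from 33.9442°N, 117.8870°W:
B: √((0.9526·111.32)² + (0.4993·92.79)²) = √(11245.209470 + 2146.473255) = 115.7224 km
C: √((0.6370·111.32)² + (-1.3032·92.79)²) = √(5028.347230 + 14622.596363) = 140.1818 km
D: √((-0.9325·111.32)² + (0.7291·92.79)²) = √(10775.664875 + 4576.953982) = 123.9057 km
E: √((0.4901·111.32)² + (0.1072·92.79)²) = √(2976.567944 + 98.944560) = 55.4573 km
F: √((0.1606·111.32)² + (0.8245·92.79)²) = √(319.622598 + 5853.069344) = 78.5665 km
G: √((-1.6389·111.32)² + (-0.3272·92.79)²) = √(33285.210344 + 921.783520) = 184.9513 km
H: √((-1.4618·111.32)² + (0.0489·92.79)²) = √(26480.263991 + 20.588280) = 162.7908 km
I: √((0.3274·111.32)² + (1.0610·92.79)²) = √(1328.323162 + 9692.439911) = 104.9798 km
J: √((0.3429·111.32)² + (-1.5297·92.79)²) = √(1457.073184 + 20147.208589) = 146.9840 km
K: √((-1.3025·111.32)² + (-0.2936·92.79)²) = √(21023.347032 + 742.188895) = 147.5315 km
L: √((0.8993·111.32)² + (1.0842·92.79)²) = √(10022.027317 + 10120.947110) = 141.9259 km
Sorted: E (55.4573 km) < F (78.5665 km) < I (104.9798 km) < B (115.7224 km) < …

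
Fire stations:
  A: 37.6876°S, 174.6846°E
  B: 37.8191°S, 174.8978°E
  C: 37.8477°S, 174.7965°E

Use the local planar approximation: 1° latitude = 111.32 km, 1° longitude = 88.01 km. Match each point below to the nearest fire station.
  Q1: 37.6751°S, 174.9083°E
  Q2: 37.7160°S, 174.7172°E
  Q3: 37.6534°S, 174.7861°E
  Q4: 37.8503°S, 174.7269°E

Q1→B; Q2→A; Q3→A; Q4→C

Q1 at 37.6751°S, 174.9083°E:
  A: 19.7370 km
  B: 16.0567 km
  C: 21.5867 km
  → nearest: B (16.0567 km)
Q2 at 37.7160°S, 174.7172°E:
  A: 4.2693 km
  B: 19.6052 km
  C: 16.2373 km
  → nearest: A (4.2693 km)
Q3 at 37.6534°S, 174.7861°E:
  A: 9.7105 km
  B: 20.9019 km
  C: 21.6488 km
  → nearest: A (9.7105 km)
Q4 at 37.8503°S, 174.7269°E:
  A: 18.4904 km
  B: 15.4367 km
  C: 6.1323 km
  → nearest: C (6.1323 km)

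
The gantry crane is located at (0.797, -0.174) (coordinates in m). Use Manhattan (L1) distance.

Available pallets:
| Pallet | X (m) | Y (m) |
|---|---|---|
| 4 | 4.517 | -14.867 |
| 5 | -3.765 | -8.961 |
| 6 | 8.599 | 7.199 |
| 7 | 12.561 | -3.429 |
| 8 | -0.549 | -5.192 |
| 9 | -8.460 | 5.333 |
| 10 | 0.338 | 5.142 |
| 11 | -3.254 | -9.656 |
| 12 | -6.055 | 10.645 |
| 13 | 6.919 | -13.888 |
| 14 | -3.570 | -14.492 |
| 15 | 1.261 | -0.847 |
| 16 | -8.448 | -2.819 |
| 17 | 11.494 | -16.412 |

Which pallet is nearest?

15

Distances from (0.797, -0.174):
4: |3.720| + |-14.693| = 3.720 + 14.693 = 18.413 m
5: |-4.562| + |-8.787| = 4.562 + 8.787 = 13.349 m
6: |7.802| + |7.373| = 7.802 + 7.373 = 15.175 m
7: |11.764| + |-3.255| = 11.764 + 3.255 = 15.019 m
8: |-1.346| + |-5.018| = 1.346 + 5.018 = 6.364 m
9: |-9.257| + |5.507| = 9.257 + 5.507 = 14.764 m
10: |-0.459| + |5.316| = 0.459 + 5.316 = 5.775 m
11: |-4.051| + |-9.482| = 4.051 + 9.482 = 13.533 m
12: |-6.852| + |10.819| = 6.852 + 10.819 = 17.671 m
13: |6.122| + |-13.714| = 6.122 + 13.714 = 19.836 m
14: |-4.367| + |-14.318| = 4.367 + 14.318 = 18.685 m
15: |0.464| + |-0.673| = 0.464 + 0.673 = 1.137 m
16: |-9.245| + |-2.645| = 9.245 + 2.645 = 11.890 m
17: |10.697| + |-16.238| = 10.697 + 16.238 = 26.935 m
Minimum: 15 at 1.137 m.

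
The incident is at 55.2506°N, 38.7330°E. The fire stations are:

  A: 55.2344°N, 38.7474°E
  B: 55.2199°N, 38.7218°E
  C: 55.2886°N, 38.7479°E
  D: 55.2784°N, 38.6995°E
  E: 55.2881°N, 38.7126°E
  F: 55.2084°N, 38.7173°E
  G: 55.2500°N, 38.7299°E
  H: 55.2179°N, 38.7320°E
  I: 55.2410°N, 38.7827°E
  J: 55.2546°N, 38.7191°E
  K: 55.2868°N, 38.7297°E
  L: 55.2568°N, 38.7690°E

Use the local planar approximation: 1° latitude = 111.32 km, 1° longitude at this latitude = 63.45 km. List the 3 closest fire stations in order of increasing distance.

G, J, A

Distances from 55.2506°N, 38.7330°E:
A: √((-0.0162·111.32)² + (0.0144·63.45)²) = √(3.252194 + 0.834811) = 2.0216 km
B: √((-0.0307·111.32)² + (-0.0112·63.45)²) = √(11.679470 + 0.505009) = 3.4906 km
C: √((0.0380·111.32)² + (0.0149·63.45)²) = √(17.894254 + 0.893791) = 4.3345 km
D: √((0.0278·111.32)² + (-0.0335·63.45)²) = √(9.577143 + 4.518069) = 3.7544 km
E: √((0.0375·111.32)² + (-0.0204·63.45)²) = √(17.426450 + 1.675420) = 4.3706 km
F: √((-0.0422·111.32)² + (-0.0157·63.45)²) = √(22.068423 + 0.992345) = 4.8022 km
G: √((-0.0006·111.32)² + (-0.0031·63.45)²) = √(0.004461 + 0.038689) = 0.2077 km
H: √((-0.0327·111.32)² + (-0.0010·63.45)²) = √(13.250794 + 0.004026) = 3.6407 km
I: √((-0.0096·111.32)² + (0.0497·63.45)²) = √(1.142060 + 9.944342) = 3.3296 km
J: √((0.0040·111.32)² + (-0.0139·63.45)²) = √(0.198274 + 0.777845) = 0.9880 km
K: √((0.0362·111.32)² + (-0.0033·63.45)²) = √(16.239159 + 0.043842) = 4.0352 km
L: √((0.0062·111.32)² + (0.0360·63.45)²) = √(0.476354 + 5.217570) = 2.3862 km
Sorted: G (0.2077 km) < J (0.9880 km) < A (2.0216 km) < L (2.3862 km) < I (3.3296 km) < …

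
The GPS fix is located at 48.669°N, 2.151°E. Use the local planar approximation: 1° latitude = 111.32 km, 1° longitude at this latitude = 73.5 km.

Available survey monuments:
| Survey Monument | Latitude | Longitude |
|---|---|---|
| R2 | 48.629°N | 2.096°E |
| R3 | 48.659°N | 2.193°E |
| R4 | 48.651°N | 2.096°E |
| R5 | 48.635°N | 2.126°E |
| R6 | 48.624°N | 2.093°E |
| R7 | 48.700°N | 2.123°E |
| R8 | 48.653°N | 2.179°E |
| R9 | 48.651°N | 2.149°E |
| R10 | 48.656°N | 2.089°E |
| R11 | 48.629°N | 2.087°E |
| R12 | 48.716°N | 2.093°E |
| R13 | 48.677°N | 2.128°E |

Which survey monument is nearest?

Distances from 48.669°N, 2.151°E:
R2: √((-0.040·111.32)² + (-0.055·73.5)²) = √(19.82743 + 16.34181) = 6.014 km
R3: √((-0.010·111.32)² + (0.042·73.5)²) = √(1.23921 + 9.52957) = 3.282 km
R4: √((-0.018·111.32)² + (-0.055·73.5)²) = √(4.01505 + 16.34181) = 4.512 km
R5: √((-0.034·111.32)² + (-0.025·73.5)²) = √(14.32532 + 3.37641) = 4.207 km
R6: √((-0.045·111.32)² + (-0.058·73.5)²) = √(25.09409 + 18.17317) = 6.578 km
R7: √((0.031·111.32)² + (-0.028·73.5)²) = √(11.90885 + 4.23536) = 4.018 km
R8: √((-0.016·111.32)² + (0.028·73.5)²) = √(3.17239 + 4.23536) = 2.722 km
R9: √((-0.018·111.32)² + (-0.002·73.5)²) = √(4.01505 + 0.02161) = 2.009 km
R10: √((-0.013·111.32)² + (-0.062·73.5)²) = √(2.09427 + 20.76625) = 4.781 km
R11: √((-0.040·111.32)² + (-0.064·73.5)²) = √(19.82743 + 22.12762) = 6.477 km
R12: √((0.047·111.32)² + (-0.058·73.5)²) = √(27.37424 + 18.17317) = 6.749 km
R13: √((0.008·111.32)² + (-0.023·73.5)²) = √(0.79310 + 2.85779) = 1.911 km
Minimum: R13 at 1.911 km.

R13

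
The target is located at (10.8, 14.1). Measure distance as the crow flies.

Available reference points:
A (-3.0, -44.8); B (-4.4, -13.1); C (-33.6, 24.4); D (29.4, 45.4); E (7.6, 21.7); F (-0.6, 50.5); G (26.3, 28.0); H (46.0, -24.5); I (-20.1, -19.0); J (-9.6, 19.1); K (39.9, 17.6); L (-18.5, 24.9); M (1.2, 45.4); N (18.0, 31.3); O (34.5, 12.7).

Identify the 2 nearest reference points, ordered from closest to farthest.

E, N

Distances from (10.8, 14.1):
A: √((-13.8)² + (-58.9)²) = √(190.4400 + 3469.2100) = 60.50
B: √((-15.2)² + (-27.2)²) = √(231.0400 + 739.8400) = 31.16
C: √((-44.4)² + (10.3)²) = √(1971.3600 + 106.0900) = 45.58
D: √((18.6)² + (31.3)²) = √(345.9600 + 979.6900) = 36.41
E: √((-3.2)² + (7.6)²) = √(10.2400 + 57.7600) = 8.25
F: √((-11.4)² + (36.4)²) = √(129.9600 + 1324.9600) = 38.14
G: √((15.5)² + (13.9)²) = √(240.2500 + 193.2100) = 20.82
H: √((35.2)² + (-38.6)²) = √(1239.0400 + 1489.9600) = 52.24
I: √((-30.9)² + (-33.1)²) = √(954.8100 + 1095.6100) = 45.28
J: √((-20.4)² + (5.0)²) = √(416.1600 + 25.0000) = 21.00
K: √((29.1)² + (3.5)²) = √(846.8100 + 12.2500) = 29.31
L: √((-29.3)² + (10.8)²) = √(858.4900 + 116.6400) = 31.23
M: √((-9.6)² + (31.3)²) = √(92.1600 + 979.6900) = 32.74
N: √((7.2)² + (17.2)²) = √(51.8400 + 295.8400) = 18.65
O: √((23.7)² + (-1.4)²) = √(561.6900 + 1.9600) = 23.74
Sorted: E (8.25) < N (18.65) < G (20.82) < J (21.00) < …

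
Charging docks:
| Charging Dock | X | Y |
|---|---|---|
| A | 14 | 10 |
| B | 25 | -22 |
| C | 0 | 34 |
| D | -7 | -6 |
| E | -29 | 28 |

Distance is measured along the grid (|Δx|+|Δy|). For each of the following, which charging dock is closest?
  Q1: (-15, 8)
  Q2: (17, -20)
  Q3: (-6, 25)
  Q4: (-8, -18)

Q1→D; Q2→B; Q3→C; Q4→D

Q1 at (-15, 8):
  A: 31
  B: 70
  C: 41
  D: 22
  E: 34
  → nearest: D (22)
Q2 at (17, -20):
  A: 33
  B: 10
  C: 71
  D: 38
  E: 94
  → nearest: B (10)
Q3 at (-6, 25):
  A: 35
  B: 78
  C: 15
  D: 32
  E: 26
  → nearest: C (15)
Q4 at (-8, -18):
  A: 50
  B: 37
  C: 60
  D: 13
  E: 67
  → nearest: D (13)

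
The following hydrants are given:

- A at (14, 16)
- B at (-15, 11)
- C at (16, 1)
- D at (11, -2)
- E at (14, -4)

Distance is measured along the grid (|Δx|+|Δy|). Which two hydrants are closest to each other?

D and E

Pairwise distances:
A–B: 34
A–C: 17
A–D: 21
A–E: 20
B–C: 41
B–D: 39
B–E: 44
C–D: 8
C–E: 7
D–E: 5
Closest pair: D–E at 5.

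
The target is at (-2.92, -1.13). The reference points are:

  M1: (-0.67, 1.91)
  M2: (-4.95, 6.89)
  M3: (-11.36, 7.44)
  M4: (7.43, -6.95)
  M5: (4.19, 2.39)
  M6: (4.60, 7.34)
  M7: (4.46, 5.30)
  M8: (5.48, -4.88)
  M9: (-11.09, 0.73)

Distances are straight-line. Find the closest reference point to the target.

M1

Distances from (-2.92, -1.13):
M1: √((2.25)² + (3.04)²) = √(5.0625 + 9.2416) = 3.78
M2: √((-2.03)² + (8.02)²) = √(4.1209 + 64.3204) = 8.27
M3: √((-8.44)² + (8.57)²) = √(71.2336 + 73.4449) = 12.03
M4: √((10.35)² + (-5.82)²) = √(107.1225 + 33.8724) = 11.87
M5: √((7.11)² + (3.52)²) = √(50.5521 + 12.3904) = 7.93
M6: √((7.52)² + (8.47)²) = √(56.5504 + 71.7409) = 11.33
M7: √((7.38)² + (6.43)²) = √(54.4644 + 41.3449) = 9.79
M8: √((8.40)² + (-3.75)²) = √(70.5600 + 14.0625) = 9.20
M9: √((-8.17)² + (1.86)²) = √(66.7489 + 3.4596) = 8.38
Minimum: M1 at 3.78.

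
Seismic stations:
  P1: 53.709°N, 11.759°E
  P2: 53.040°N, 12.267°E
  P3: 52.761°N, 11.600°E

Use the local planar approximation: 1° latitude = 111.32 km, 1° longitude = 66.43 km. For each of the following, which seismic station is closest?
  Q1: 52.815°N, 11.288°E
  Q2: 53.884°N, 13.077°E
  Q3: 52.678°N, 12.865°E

Q1→P3; Q2→P1; Q3→P2

Q1 at 52.815°N, 11.288°E:
  P1: 104.323 km
  P2: 69.691 km
  P3: 21.580 km
  → nearest: P3 (21.580 km)
Q2 at 53.884°N, 13.077°E:
  P1: 89.696 km
  P2: 108.271 km
  P3: 158.918 km
  → nearest: P1 (89.696 km)
Q3 at 52.678°N, 12.865°E:
  P1: 136.273 km
  P2: 56.586 km
  P3: 84.540 km
  → nearest: P2 (56.586 km)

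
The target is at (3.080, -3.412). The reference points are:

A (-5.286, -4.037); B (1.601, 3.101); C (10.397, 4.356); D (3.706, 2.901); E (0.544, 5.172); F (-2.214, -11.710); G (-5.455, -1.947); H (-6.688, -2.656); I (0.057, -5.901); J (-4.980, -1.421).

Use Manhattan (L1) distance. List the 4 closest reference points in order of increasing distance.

Distances from (3.080, -3.412):
A: 8.991
B: 7.992
C: 15.085
D: 6.939
E: 11.120
F: 13.592
G: 10.000
H: 10.524
I: 5.512
J: 10.051
Sorted: I (5.512) < D (6.939) < B (7.992) < A (8.991) < G (10.000) < J (10.051) < …

I, D, B, A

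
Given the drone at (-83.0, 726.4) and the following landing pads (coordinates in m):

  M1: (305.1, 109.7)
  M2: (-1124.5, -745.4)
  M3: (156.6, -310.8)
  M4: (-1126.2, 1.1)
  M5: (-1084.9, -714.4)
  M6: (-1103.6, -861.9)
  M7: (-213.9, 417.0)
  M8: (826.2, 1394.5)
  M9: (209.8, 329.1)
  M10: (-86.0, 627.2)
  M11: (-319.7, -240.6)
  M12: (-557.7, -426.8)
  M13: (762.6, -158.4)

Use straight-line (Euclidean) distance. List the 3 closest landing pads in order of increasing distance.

Distances from (-83.0, 726.4):
M1: 728.7 m
M2: 1803.0 m
M3: 1064.5 m
M4: 1270.6 m
M5: 1754.9 m
M6: 1887.9 m
M7: 336.0 m
M8: 1128.3 m
M9: 493.5 m
M10: 99.2 m
M11: 995.5 m
M12: 1247.1 m
M13: 1223.9 m
Sorted: M10 (99.2 m) < M7 (336.0 m) < M9 (493.5 m) < M1 (728.7 m) < M11 (995.5 m) < …

M10, M7, M9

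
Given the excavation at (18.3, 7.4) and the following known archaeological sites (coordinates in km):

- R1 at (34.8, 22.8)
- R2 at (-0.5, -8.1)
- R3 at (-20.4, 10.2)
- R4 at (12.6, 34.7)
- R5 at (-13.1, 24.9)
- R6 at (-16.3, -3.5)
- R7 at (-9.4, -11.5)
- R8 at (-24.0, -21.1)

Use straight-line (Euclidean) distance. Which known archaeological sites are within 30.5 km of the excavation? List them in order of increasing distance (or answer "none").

Distances from (18.3, 7.4):
R1: 22.6 km
R2: 24.4 km
R3: 38.8 km
R4: 27.9 km
R5: 35.9 km
R6: 36.3 km
R7: 33.5 km
R8: 51.0 km
Threshold 30.5 km: R1 (22.6 km), R2 (24.4 km), R4 (27.9 km) are within range.

R1, R2, R4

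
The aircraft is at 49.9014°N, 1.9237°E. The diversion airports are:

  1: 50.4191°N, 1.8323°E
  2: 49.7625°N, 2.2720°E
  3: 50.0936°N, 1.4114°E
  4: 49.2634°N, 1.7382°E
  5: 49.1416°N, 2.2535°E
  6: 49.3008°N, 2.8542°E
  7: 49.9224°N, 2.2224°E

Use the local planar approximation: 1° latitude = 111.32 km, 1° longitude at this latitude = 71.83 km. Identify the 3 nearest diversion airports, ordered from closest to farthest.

7, 2, 3

Distances from 49.9014°N, 1.9237°E:
1: 58.0031 km
2: 29.4110 km
3: 42.5665 km
4: 72.2613 km
5: 87.8358 km
6: 94.5378 km
7: 21.5826 km
Sorted: 7 (21.5826 km) < 2 (29.4110 km) < 3 (42.5665 km) < 1 (58.0031 km) < 4 (72.2613 km) < …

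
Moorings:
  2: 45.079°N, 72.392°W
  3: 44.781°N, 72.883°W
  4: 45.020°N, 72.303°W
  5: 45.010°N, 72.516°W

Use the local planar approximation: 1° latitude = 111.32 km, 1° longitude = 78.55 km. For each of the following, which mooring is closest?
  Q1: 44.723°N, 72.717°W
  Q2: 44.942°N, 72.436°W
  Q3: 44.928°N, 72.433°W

Q1 at 44.723°N, 72.717°W:
  2: 47.141 km
  3: 14.550 km
  4: 46.375 km
  5: 35.637 km
  → nearest: 3 (14.550 km)
Q2 at 44.942°N, 72.436°W:
  2: 15.638 km
  3: 39.422 km
  4: 13.584 km
  5: 9.838 km
  → nearest: 5 (9.838 km)
Q3 at 44.928°N, 72.433°W:
  2: 17.115 km
  3: 38.952 km
  4: 14.462 km
  5: 11.217 km
  → nearest: 5 (11.217 km)

Q1→3; Q2→5; Q3→5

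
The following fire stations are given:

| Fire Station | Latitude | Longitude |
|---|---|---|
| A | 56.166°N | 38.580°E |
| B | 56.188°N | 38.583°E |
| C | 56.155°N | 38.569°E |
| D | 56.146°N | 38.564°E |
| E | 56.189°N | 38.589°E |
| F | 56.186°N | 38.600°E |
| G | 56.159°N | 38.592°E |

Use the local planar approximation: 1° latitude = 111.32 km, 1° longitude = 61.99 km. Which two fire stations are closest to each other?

Pairwise distances:
A–B: 2.4561 km
A–C: 1.4016 km
A–D: 2.4373 km
A–E: 2.6204 km
A–F: 2.5483 km
A–G: 1.0773 km
B–C: 3.7747 km
B–D: 4.8215 km
B–E: 0.3882 km
B–F: 1.0771 km
B–G: 3.2761 km
C–D: 1.0487 km
C–E: 3.9828 km
C–F: 3.9499 km
C–G: 1.4937 km
D–E: 5.0314 km
D–F: 4.9807 km
D–G: 2.2599 km
E–F: 0.7593 km
E–G: 3.3448 km
F–G: 3.0463 km
Closest pair: B–E at 0.3882 km.

B and E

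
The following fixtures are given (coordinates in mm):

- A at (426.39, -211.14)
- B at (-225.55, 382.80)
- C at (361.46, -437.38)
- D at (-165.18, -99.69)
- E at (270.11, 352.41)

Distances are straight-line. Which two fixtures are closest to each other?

A and C

Pairwise distances:
A–B: √((-651.94)² + (593.94)²) = √(425025.7636 + 352764.7236) = 881.92 mm
A–C: √((-64.93)² + (-226.24)²) = √(4215.9049 + 51184.5376) = 235.37 mm
A–D: √((-591.57)² + (111.45)²) = √(349955.0649 + 12421.1025) = 601.98 mm
A–E: √((-156.28)² + (563.55)²) = √(24423.4384 + 317588.6025) = 584.82 mm
B–C: √((587.01)² + (-820.18)²) = √(344580.7401 + 672695.2324) = 1008.60 mm
B–D: √((60.37)² + (-482.49)²) = √(3644.5369 + 232796.6001) = 486.25 mm
B–E: √((495.66)² + (-30.39)²) = √(245678.8356 + 923.5521) = 496.59 mm
C–D: √((-526.64)² + (337.69)²) = √(277349.6896 + 114034.5361) = 625.61 mm
C–E: √((-91.35)² + (789.79)²) = √(8344.8225 + 623768.2441) = 795.06 mm
D–E: √((435.29)² + (452.10)²) = √(189477.3841 + 204394.4100) = 627.59 mm
Closest pair: A–C at 235.37 mm.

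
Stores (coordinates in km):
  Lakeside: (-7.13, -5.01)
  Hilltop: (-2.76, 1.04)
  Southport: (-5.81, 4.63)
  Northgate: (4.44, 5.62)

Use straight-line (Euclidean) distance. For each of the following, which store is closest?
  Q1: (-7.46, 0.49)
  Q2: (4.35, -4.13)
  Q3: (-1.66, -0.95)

Q1 at (-7.46, 0.49):
  Lakeside: 5.51 km
  Hilltop: 4.73 km
  Southport: 4.46 km
  Northgate: 12.96 km
  → nearest: Southport (4.46 km)
Q2 at (4.35, -4.13):
  Lakeside: 11.51 km
  Hilltop: 8.79 km
  Southport: 13.42 km
  Northgate: 9.75 km
  → nearest: Hilltop (8.79 km)
Q3 at (-1.66, -0.95):
  Lakeside: 6.81 km
  Hilltop: 2.27 km
  Southport: 6.95 km
  Northgate: 8.97 km
  → nearest: Hilltop (2.27 km)

Q1→Southport; Q2→Hilltop; Q3→Hilltop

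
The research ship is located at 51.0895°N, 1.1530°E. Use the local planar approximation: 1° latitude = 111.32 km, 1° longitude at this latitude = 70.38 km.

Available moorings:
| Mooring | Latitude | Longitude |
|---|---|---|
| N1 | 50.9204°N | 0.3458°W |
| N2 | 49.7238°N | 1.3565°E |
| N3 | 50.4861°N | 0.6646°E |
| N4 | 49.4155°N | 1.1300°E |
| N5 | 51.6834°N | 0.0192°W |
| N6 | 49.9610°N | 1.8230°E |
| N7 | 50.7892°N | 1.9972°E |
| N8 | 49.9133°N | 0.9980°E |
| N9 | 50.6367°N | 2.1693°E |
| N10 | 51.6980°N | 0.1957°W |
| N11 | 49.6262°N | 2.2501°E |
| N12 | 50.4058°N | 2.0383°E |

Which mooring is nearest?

N7

Distances from 51.0895°N, 1.1530°E:
N1: 107.1520 km
N2: 152.7029 km
N3: 75.4547 km
N4: 186.3567 km
N5: 105.7217 km
N6: 134.1831 km
N7: 68.1736 km
N8: 131.3882 km
N9: 87.5036 km
N10: 116.6129 km
N11: 180.2682 km
N12: 98.3609 km
Minimum: N7 at 68.1736 km.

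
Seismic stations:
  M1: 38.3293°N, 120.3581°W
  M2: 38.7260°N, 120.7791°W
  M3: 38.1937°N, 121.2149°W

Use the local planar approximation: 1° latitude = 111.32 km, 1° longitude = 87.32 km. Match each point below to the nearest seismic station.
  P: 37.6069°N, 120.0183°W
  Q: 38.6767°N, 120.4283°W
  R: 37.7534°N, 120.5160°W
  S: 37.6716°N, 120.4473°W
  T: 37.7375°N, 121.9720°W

P→M1; Q→M2; R→M1; S→M1; T→M3

P at 37.6069°N, 120.0183°W:
  M1: √((0.7224·111.32)² + (-0.3398·87.32)²) = √(6466.985243 + 880.388180) = 85.7168 km
  M2: √((1.1191·111.32)² + (-0.7608·87.32)²) = √(15519.730905 + 4413.350929) = 141.1846 km
  M3: √((0.5868·111.32)² + (-1.1966·87.32)²) = √(4267.038935 + 10917.556574) = 123.2258 km
  → nearest: M1 (85.7168 km)
Q at 38.6767°N, 120.4283°W:
  M1: √((-0.3474·111.32)² + (0.0702·87.32)²) = √(1495.567516 + 37.575233) = 39.1554 km
  M2: √((0.0493·111.32)² + (-0.3508·87.32)²) = √(30.118978 + 938.310602) = 31.1196 km
  M3: √((-0.4830·111.32)² + (-0.7866·87.32)²) = √(2890.950508 + 4717.754507) = 87.2279 km
  → nearest: M2 (31.1196 km)
R at 37.7534°N, 120.5160°W:
  M1: √((0.5759·111.32)² + (0.1579·87.32)²) = √(4109.987986 + 190.104201) = 65.5751 km
  M2: √((0.9726·111.32)² + (-0.2631·87.32)²) = √(11722.356521 + 527.799714) = 110.6804 km
  M3: √((0.4403·111.32)² + (-0.6989·87.32)²) = √(2402.391410 + 3724.410437) = 78.2739 km
  → nearest: M1 (65.5751 km)
S at 37.6716°N, 120.4473°W:
  M1: √((0.6577·111.32)² + (0.0892·87.32)²) = √(5360.460240 + 60.667649) = 73.6283 km
  M2: √((1.0544·111.32)² + (-0.3318·87.32)²) = √(13777.080304 + 839.421749) = 120.8987 km
  M3: √((0.5221·111.32)² + (-0.7676·87.32)²) = √(3377.954393 + 4492.596208) = 88.7161 km
  → nearest: M1 (73.6283 km)
T at 37.7375°N, 121.9720°W:
  M1: √((0.5918·111.32)² + (1.6139·87.32)²) = √(4340.065830 + 19860.066449) = 155.5639 km
  M2: √((0.9885·111.32)² + (1.1929·87.32)²) = √(12108.761986 + 10850.144729) = 151.5220 km
  M3: √((0.4562·111.32)² + (0.7571·87.32)²) = √(2579.033345 + 4370.528398) = 83.3640 km
  → nearest: M3 (83.3640 km)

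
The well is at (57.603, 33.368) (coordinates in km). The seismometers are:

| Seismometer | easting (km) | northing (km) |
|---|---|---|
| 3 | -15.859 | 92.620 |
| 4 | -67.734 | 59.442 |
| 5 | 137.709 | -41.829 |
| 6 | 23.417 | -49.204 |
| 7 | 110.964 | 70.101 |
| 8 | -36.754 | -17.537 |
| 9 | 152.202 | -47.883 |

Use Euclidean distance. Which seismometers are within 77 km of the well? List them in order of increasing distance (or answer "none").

7

Distances from (57.603, 33.368):
3: √((-73.462)² + (59.252)²) = √(5396.66544 + 3510.79950) = 94.379 km
4: √((-125.337)² + (26.074)²) = √(15709.36357 + 679.85348) = 128.020 km
5: √((80.106)² + (-75.197)²) = √(6416.97124 + 5654.58881) = 109.871 km
6: √((-34.186)² + (-82.572)²) = √(1168.68260 + 6818.13518) = 89.369 km
7: √((53.361)² + (36.733)²) = √(2847.39632 + 1349.31329) = 64.782 km
8: √((-94.357)² + (-50.905)²) = √(8903.24345 + 2591.31903) = 107.213 km
9: √((94.599)² + (-81.251)²) = √(8948.97080 + 6601.72500) = 124.702 km
Threshold 77 km: 7 (64.782 km) is within range.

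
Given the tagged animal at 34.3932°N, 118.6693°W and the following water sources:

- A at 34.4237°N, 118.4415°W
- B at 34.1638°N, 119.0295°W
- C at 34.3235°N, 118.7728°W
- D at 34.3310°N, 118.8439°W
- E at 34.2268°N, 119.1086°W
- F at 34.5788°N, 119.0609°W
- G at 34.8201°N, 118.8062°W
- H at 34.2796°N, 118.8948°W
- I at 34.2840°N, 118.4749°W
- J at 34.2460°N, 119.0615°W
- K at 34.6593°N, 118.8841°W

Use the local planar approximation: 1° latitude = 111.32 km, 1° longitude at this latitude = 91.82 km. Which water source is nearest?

Distances from 34.3932°N, 118.6693°W:
A: 21.1904 km
B: 41.7850 km
C: 12.2685 km
D: 17.4631 km
E: 44.3865 km
F: 41.4700 km
G: 49.1569 km
H: 24.2618 km
I: 21.5960 km
J: 39.5646 km
K: 35.5875 km
Minimum: C at 12.2685 km.

C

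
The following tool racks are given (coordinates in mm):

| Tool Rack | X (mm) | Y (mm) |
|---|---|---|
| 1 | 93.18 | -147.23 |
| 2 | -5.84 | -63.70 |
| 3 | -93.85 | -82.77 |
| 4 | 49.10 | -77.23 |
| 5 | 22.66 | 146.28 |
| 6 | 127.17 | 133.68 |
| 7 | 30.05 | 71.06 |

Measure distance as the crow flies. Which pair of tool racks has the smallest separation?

2 and 4

Pairwise distances:
2–4: 56.58 mm
5–7: 75.58 mm
1–4: 82.72 mm
2–3: 90.05 mm
5–6: 105.27 mm
6–7: 115.56 mm
1–2: 129.55 mm
2–7: 139.46 mm
3–4: 143.06 mm
4–7: 149.51 mm
3–7: 197.52 mm
1–3: 197.83 mm
2–5: 211.91 mm
4–6: 224.90 mm
4–5: 225.07 mm
1–7: 227.24 mm
2–6: 238.01 mm
3–5: 256.98 mm
1–6: 282.96 mm
1–5: 301.86 mm
3–6: 309.35 mm
Closest pair: 2–4 at 56.58 mm.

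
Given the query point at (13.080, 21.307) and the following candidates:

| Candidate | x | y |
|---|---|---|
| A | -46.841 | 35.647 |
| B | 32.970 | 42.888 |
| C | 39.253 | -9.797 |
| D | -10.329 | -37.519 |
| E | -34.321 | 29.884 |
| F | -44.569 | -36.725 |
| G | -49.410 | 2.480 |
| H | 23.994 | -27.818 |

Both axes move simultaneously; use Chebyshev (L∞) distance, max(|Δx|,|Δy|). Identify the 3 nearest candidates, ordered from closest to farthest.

B, C, E

Distances from (13.080, 21.307):
A: 59.921
B: 21.581
C: 31.104
D: 58.826
E: 47.401
F: 58.032
G: 62.490
H: 49.125
Sorted: B (21.581) < C (31.104) < E (47.401) < H (49.125) < F (58.032) < …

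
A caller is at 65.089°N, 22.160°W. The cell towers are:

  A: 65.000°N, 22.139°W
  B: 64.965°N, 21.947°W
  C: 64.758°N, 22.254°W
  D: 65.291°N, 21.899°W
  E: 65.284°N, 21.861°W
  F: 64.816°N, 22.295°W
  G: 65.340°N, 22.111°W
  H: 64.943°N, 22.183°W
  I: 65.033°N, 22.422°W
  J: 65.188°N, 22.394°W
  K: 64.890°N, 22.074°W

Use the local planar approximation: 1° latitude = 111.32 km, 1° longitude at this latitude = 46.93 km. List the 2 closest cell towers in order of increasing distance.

A, I

Distances from 65.089°N, 22.160°W:
A: 9.956 km
B: 17.043 km
C: 37.110 km
D: 25.606 km
E: 25.848 km
F: 31.044 km
G: 28.036 km
H: 16.289 km
I: 13.786 km
J: 15.558 km
K: 22.517 km
Sorted: A (9.956 km) < I (13.786 km) < J (15.558 km) < H (16.289 km) < …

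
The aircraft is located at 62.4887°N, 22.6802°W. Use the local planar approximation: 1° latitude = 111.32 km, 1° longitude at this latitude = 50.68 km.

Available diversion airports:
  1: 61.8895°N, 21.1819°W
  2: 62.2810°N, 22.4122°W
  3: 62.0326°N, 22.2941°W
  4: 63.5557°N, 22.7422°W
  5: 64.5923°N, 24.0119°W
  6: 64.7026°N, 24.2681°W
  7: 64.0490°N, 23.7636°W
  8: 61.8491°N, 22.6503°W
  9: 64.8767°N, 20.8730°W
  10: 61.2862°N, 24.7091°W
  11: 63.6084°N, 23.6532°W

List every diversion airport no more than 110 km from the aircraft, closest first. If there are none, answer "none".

2, 3, 8, 1

Distances from 62.4887°N, 22.6802°W:
1: 101.0704 km
2: 26.8154 km
3: 54.4132 km
4: 118.8200 km
5: 243.7044 km
6: 259.2575 km
7: 182.1644 km
8: 71.2164 km
9: 281.1677 km
10: 168.7958 km
11: 134.0448 km
Threshold 110 km: 2 (26.8154 km), 3 (54.4132 km), 8 (71.2164 km), 1 (101.0704 km) are within range.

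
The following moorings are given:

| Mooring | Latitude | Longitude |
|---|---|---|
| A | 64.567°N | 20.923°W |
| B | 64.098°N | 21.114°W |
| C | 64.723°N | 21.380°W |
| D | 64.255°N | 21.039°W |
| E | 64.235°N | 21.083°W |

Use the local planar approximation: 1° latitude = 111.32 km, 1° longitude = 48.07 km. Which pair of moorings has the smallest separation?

Pairwise distances:
D–E: √((-0.020·111.32)² + (-0.044·48.07)²) = √(4.95686 + 4.47356) = 3.071 km
B–E: √((0.137·111.32)² + (0.031·48.07)²) = √(232.58812 + 2.22061) = 15.323 km
B–D: √((0.157·111.32)² + (0.075·48.07)²) = √(305.45392 + 12.99783) = 17.845 km
A–C: √((0.156·111.32)² + (-0.457·48.07)²) = √(301.57518 + 482.59258) = 28.003 km
A–D: √((-0.312·111.32)² + (-0.116·48.07)²) = √(1206.30071 + 31.09311) = 35.177 km
A–E: √((-0.332·111.32)² + (-0.160·48.07)²) = √(1365.91150 + 59.15456) = 37.750 km
A–B: √((-0.469·111.32)² + (-0.191·48.07)²) = √(2725.78803 + 84.29756) = 53.010 km
C–D: √((-0.468·111.32)² + (0.341·48.07)²) = √(2714.17660 + 268.69340) = 54.616 km
C–E: √((-0.488·111.32)² + (0.297·48.07)²) = √(2951.11436 + 203.82673) = 56.169 km
B–C: √((0.625·111.32)² + (-0.266·48.07)²) = √(4840.68062 + 163.49765) = 70.740 km
Closest pair: D–E at 3.071 km.

D and E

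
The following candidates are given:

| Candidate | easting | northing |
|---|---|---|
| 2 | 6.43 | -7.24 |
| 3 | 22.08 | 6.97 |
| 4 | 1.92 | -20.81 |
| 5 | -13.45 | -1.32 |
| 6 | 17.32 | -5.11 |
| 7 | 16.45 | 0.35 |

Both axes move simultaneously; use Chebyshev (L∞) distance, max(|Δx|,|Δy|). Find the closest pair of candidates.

Pairwise distances:
6–7: 5.46
3–7: 6.62
2–7: 10.02
2–6: 10.89
3–6: 12.08
2–4: 13.57
2–3: 15.65
4–6: 15.70
4–5: 19.49
2–5: 19.88
4–7: 21.16
3–4: 27.78
5–7: 29.90
5–6: 30.77
3–5: 35.53
Closest pair: 6–7 at 5.46.

6 and 7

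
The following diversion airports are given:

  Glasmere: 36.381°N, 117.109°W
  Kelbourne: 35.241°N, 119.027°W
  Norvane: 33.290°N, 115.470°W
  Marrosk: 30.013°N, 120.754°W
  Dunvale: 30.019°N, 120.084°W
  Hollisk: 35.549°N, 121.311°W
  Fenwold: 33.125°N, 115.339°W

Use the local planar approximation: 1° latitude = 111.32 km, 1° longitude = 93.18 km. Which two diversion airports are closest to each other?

Norvane and Fenwold

Pairwise distances:
Glasmere–Kelbourne: √((-1.140·111.32)² + (-1.918·93.18)²) = √(16104.82826 + 31940.56675) = 219.193 km
Glasmere–Norvane: √((-3.091·111.32)² + (1.639·93.18)²) = √(118398.01068 + 23324.01539) = 376.460 km
Glasmere–Marrosk: √((-6.368·111.32)² + (-3.645·93.18)²) = √(502519.02073 + 115356.07681) = 786.050 km
Glasmere–Dunvale: √((-6.362·111.32)² + (-2.975·93.18)²) = √(501572.50889 + 76845.66131) = 760.538 km
Glasmere–Hollisk: √((-0.832·111.32)² + (-4.202·93.18)²) = √(8578.13838 + 153305.41967) = 402.348 km
Glasmere–Fenwold: √((-3.256·111.32)² + (1.770·93.18)²) = √(131375.74377 + 27201.44310) = 398.218 km
Kelbourne–Norvane: √((-1.951·111.32)² + (3.557·93.18)²) = √(47169.46322 + 109853.30883) = 396.261 km
Kelbourne–Marrosk: √((-5.228·111.32)² + (-1.727·93.18)²) = √(338701.83780 + 25895.84503) = 603.819 km
Kelbourne–Dunvale: √((-5.222·111.32)² + (-1.057·93.18)²) = √(337924.85047 + 9700.52830) = 589.598 km
Kelbourne–Hollisk: √((0.308·111.32)² + (-2.284·93.18)²) = √(1175.56820 + 45293.68041) = 215.567 km
Kelbourne–Fenwold: √((-2.116·111.32)² + (3.688·93.18)²) = √(55485.27234 + 118093.83794) = 416.628 km
Norvane–Marrosk: √((-3.277·111.32)² + (-5.284·93.18)²) = √(133075.85896 + 242421.44194) = 612.778 km
Norvane–Dunvale: √((-3.271·111.32)² + (-4.614·93.18)²) = √(132588.99647 + 184841.97175) = 563.410 km
Norvane–Hollisk: √((2.259·111.32)² + (-5.841·93.18)²) = √(63238.10643 + 296223.71534) = 599.551 km
Norvane–Fenwold: √((-0.165·111.32)² + (0.131·93.18)²) = √(337.37608 + 149.00060) = 22.054 km
Marrosk–Dunvale: √((0.006·111.32)² + (0.670·93.18)²) = √(0.44612 + 3897.57982) = 62.434 km
Marrosk–Hollisk: √((5.536·111.32)² + (-0.557·93.18)²) = √(379785.65621 + 2693.74079) = 618.449 km
Marrosk–Fenwold: √((3.112·111.32)² + (5.415·93.18)²) = √(120012.24833 + 254590.58216) = 612.048 km
Dunvale–Hollisk: √((5.530·111.32)² + (-1.227·93.18)²) = √(378962.86752 + 13071.77421) = 626.127 km
Dunvale–Fenwold: √((3.106·111.32)² + (4.745·93.18)²) = √(119549.92228 + 195486.98375) = 561.281 km
Hollisk–Fenwold: √((-2.424·111.32)² + (5.972·93.18)²) = √(72813.45290 + 309659.92932) = 618.444 km
Closest pair: Norvane–Fenwold at 22.054 km.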